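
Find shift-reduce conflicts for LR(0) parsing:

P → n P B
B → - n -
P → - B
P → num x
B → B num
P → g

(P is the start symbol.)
Yes — I9: [P → n P B .] vs [B → B . num]; I13: [P → - B .] vs [B → B . num]

A shift-reduce conflict occurs when an LR(0) state has both:
  - a complete (reduce) item [A → α .] (dot at the end), and
  - a shift item [B → β . c γ] (dot before a terminal).

Augment with P' → P and build the canonical LR(0) collection (I0 = CLOSURE({[P' → . P]}), then GOTO on every symbol after a dot until no new states appear). It has 14 states:
  I0: { [P → . - B], [P → . g], [P → . n P B], [P → . num x], [P' → . P] }  — shift
  I1: { [B → . - n -], [B → . B num], [P → - . B] }  — shift
  I2: { [P' → P .] }  — accept
  I3: { [P → g .] }  — reduce
  I4: { [P → . - B], [P → . g], [P → . n P B], [P → . num x], [P → n . P B] }  — shift
  I5: { [P → num . x] }  — shift
  I6: { [P → num x .] }  — reduce
  I7: { [B → . - n -], [B → . B num], [P → n P . B] }  — shift
  I8: { [B → - . n -] }  — shift
  I9: { [B → B . num], [P → n P B .] }  — shift, reduce
  I10: { [B → B num .] }  — reduce
  I11: { [B → - n . -] }  — shift
  I12: { [B → - n - .] }  — reduce
  I13: { [B → B . num], [P → - B .] }  — shift, reduce

I9 contains reduce item [P → n P B .] and shift item [B → B . num] — shift-reduce conflict.
I13 contains reduce item [P → - B .] and shift item [B → B . num] — shift-reduce conflict.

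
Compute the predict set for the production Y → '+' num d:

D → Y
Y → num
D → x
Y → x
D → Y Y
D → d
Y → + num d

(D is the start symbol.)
PREDICT(Y → '+' num d) = (FIRST(RHS) \ {ε}) ∪ (FOLLOW(Y) if ε ∈ FIRST(RHS), i.e. RHS ⇒* ε)
FIRST('+' num d) = { '+' }
ε ∉ FIRST('+' num d), so FOLLOW(Y) is not added.
PREDICT(Y → '+' num d) = { '+' }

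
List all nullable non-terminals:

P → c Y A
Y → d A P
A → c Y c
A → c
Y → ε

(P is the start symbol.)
A non-terminal is nullable if it can derive ε (the empty string): either it has an ε-production, or it has a production whose right-hand side consists entirely of nullable non-terminals.

ε-productions: Y → ε
So Y is immediately nullable.
No further non-terminal can be added: every production for the remaining non-terminals contains a terminal or a non-nullable non-terminal.
Nullable = { 'Y' }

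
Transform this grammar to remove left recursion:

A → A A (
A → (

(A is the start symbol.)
A is directly left-recursive. The standard transformation for
  A → A α₁ | ... | A α_m | β₁ | ... | β_n
is
  A  → β₁ A' | ... | β_n A'
  A' → α₁ A' | ... | α_m A' | ε

A → ( becomes A → ( A'
A → A A ( becomes A' → A ( A'
Add A' → ε

Resulting grammar:
A → ( A'
A' → A ( A'
A' → ε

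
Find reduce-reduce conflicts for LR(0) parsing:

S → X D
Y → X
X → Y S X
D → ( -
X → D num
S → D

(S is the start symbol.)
Augment with S' → S and build the canonical LR(0) collection (I0 = CLOSURE({[S' → . S]}), then GOTO on every symbol after a dot until no new states appear). It has 12 states:
  I0: { [D → . ( -], [S → . D], [S → . X D], [S' → . S], [X → . D num], [X → . Y S X], [Y → . X] }  — shift
  I1: { [D → ( . -] }  — shift
  I2: { [S → D .], [X → D . num] }  — shift, reduce
  I3: { [S' → S .] }  — accept
  I4: { [D → . ( -], [S → X . D], [Y → X .] }  — shift, reduce
  I5: { [D → . ( -], [S → . D], [S → . X D], [X → . D num], [X → . Y S X], [X → Y . S X], [Y → . X] }  — shift
  I6: { [D → . ( -], [X → . D num], [X → . Y S X], [X → Y S . X], [Y → . X] }  — shift
  I7: { [X → D . num] }  — shift
  I8: { [X → Y S X .], [Y → X .] }  — 2 reduces
  I9: { [X → D num .] }  — reduce
  I10: { [S → X D .] }  — reduce
  I11: { [D → ( - .] }  — reduce

I8 contains complete items [X → Y S X .], [Y → X .] — reduce-reduce conflict.

Answer: Yes — I8: [X → Y S X .] vs [Y → X .]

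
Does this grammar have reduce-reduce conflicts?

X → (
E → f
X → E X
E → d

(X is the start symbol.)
Augment with X' → X and build the canonical LR(0) collection (I0 = CLOSURE({[X' → . X]}), then GOTO on every symbol after a dot until no new states appear). It has 7 states:
  I0: { [E → . d], [E → . f], [X → . (], [X → . E X], [X' → . X] }  — shift
  I1: { [X → ( .] }  — reduce
  I2: { [E → . d], [E → . f], [X → . (], [X → . E X], [X → E . X] }  — shift
  I3: { [X' → X .] }  — accept
  I4: { [E → d .] }  — reduce
  I5: { [E → f .] }  — reduce
  I6: { [X → E X .] }  — reduce

No state contains more than one complete item.

Answer: No reduce-reduce conflicts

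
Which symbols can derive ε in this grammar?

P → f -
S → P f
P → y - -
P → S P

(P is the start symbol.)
A non-terminal is nullable if it can derive ε (the empty string): either it has an ε-production, or it has a production whose right-hand side consists entirely of nullable non-terminals.

There are no ε-productions, so no non-terminal can derive ε.
No non-terminals are nullable.

Answer: None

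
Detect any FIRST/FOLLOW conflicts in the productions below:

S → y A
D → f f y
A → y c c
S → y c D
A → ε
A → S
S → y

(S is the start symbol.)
A FIRST/FOLLOW conflict occurs when a non-terminal N has a nullable alternative N → β (β ⇒* ε) and another alternative N → α with FIRST(α) ∩ FOLLOW(N) ≠ ∅: on such a lookahead the parser cannot decide between expanding α and letting N vanish via β.

Nullable non-terminals: A.
FIRST sets used below: FIRST(S) = { 'y' }

A: nullable alternative(s) A → ε; FOLLOW(A) = { $ }
  A → y c c: FIRST \ {ε} = { 'y' } — disjoint from FOLLOW(A)
  A → ε: FIRST \ {ε} = { } — this is the only nullable alternative, skip
  A → S: FIRST \ {ε} = { 'y' } — disjoint from FOLLOW(A)

D, S have no nullable alternative, so no FIRST/FOLLOW check is needed there.

No FIRST/FOLLOW conflicts found.

Answer: No FIRST/FOLLOW conflicts.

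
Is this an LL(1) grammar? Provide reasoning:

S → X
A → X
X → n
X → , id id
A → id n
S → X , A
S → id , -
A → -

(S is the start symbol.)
A grammar is LL(1) if for each non-terminal N with multiple productions, the predict sets of those productions are pairwise disjoint, where PREDICT(N → α) = (FIRST(α) \ {ε}) ∪ (FOLLOW(N) if α ⇒* ε).

Relevant sets:
  FIRST(X) = { ',', 'n' }

For S:
  PREDICT(S → X) = { ',', 'n' }
  PREDICT(S → X ',' A) = { ',', 'n' }
  PREDICT(S → id ',' '-') = { 'id' }
For A:
  PREDICT(A → X) = { ',', 'n' }
  PREDICT(A → id n) = { 'id' }
  PREDICT(A → '-') = { '-' }
For X:
  PREDICT(X → n) = { 'n' }
  PREDICT(X → ',' id id) = { ',' }

Conflict found: Predict set conflict for S: { ',', 'n' }
The grammar is NOT LL(1).

Answer: No. Predict set conflict for S: { ',', 'n' }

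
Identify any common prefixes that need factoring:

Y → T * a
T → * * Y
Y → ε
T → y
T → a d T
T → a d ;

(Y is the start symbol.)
Left-factoring is needed when two productions for the same non-terminal
share a common prefix on the right-hand side.

Productions for Y:
  Y → T * a
  Y → ε
Productions for T:
  T → * * Y
  T → y
  T → a d T
  T → a d ;

Found common prefix 'a d' in productions for T

Answer: Yes, T has productions with common prefix 'a d'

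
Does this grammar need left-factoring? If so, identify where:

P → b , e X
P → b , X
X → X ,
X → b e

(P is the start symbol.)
Yes, P has productions with common prefix 'b ,'

Left-factoring is needed when two productions for the same non-terminal
share a common prefix on the right-hand side.

Productions for P:
  P → b , e X
  P → b , X
Productions for X:
  X → X ,
  X → b e

Found common prefix 'b ,' in productions for P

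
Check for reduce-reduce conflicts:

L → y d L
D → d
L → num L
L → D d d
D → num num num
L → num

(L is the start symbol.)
Augment with L' → L and build the canonical LR(0) collection (I0 = CLOSURE({[L' → . L]}), then GOTO on every symbol after a dot until no new states appear). It has 13 states:
  I0: { [D → . d], [D → . num num num], [L → . D d d], [L → . num L], [L → . num], [L → . y d L], [L' → . L] }  — shift
  I1: { [L → D . d d] }  — shift
  I2: { [L' → L .] }  — accept
  I3: { [D → d .] }  — reduce
  I4: { [D → . d], [D → . num num num], [D → num . num num], [L → . D d d], [L → . num L], [L → . num], [L → . y d L], [L → num . L], [L → num .] }  — shift, reduce
  I5: { [L → y . d L] }  — shift
  I6: { [D → . d], [D → . num num num], [L → . D d d], [L → . num L], [L → . num], [L → . y d L], [L → y d . L] }  — shift
  I7: { [L → y d L .] }  — reduce
  I8: { [L → num L .] }  — reduce
  I9: { [D → . d], [D → . num num num], [D → num . num num], [D → num num . num], [L → . D d d], [L → . num L], [L → . num], [L → . y d L], [L → num . L], [L → num .] }  — shift, reduce
  I10: { [D → . d], [D → . num num num], [D → num . num num], [D → num num . num], [D → num num num .], [L → . D d d], [L → . num L], [L → . num], [L → . y d L], [L → num . L], [L → num .] }  — shift, 2 reduces
  I11: { [L → D d . d] }  — shift
  I12: { [L → D d d .] }  — reduce

I10 contains complete items [D → num num num .], [L → num .] — reduce-reduce conflict.

Answer: Yes — I10: [D → num num num .] vs [L → num .]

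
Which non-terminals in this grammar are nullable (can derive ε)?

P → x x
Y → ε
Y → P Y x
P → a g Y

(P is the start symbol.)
{ 'Y' }

A non-terminal is nullable if it can derive ε (the empty string): either it has an ε-production, or it has a production whose right-hand side consists entirely of nullable non-terminals.

ε-productions: Y → ε
So Y is immediately nullable.
No further non-terminal can be added: every production for the remaining non-terminals contains a terminal or a non-nullable non-terminal.
Nullable = { 'Y' }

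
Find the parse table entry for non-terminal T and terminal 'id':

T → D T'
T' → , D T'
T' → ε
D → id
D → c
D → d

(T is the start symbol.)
To find M[T, 'id'], we find productions for T where 'id' is in the predict set (PREDICT(N → α) = (FIRST(α) \ {ε}) ∪ (FOLLOW(N) if α ⇒* ε)).

Relevant sets:
  FIRST(D) = { 'c', 'd', 'id' }

T → D T': PREDICT = { 'c', 'd', 'id' }
  'id' is in predict set, so this production goes in M[T, 'id']

M[T, 'id'] = T → D T'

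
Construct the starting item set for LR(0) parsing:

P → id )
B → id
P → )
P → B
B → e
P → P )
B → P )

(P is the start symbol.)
First, augment the grammar with P' → P
I₀ = CLOSURE({ [P' → . P] }):
  [P' → . P] has the dot before P: add [P → . id )], [P → . )], [P → . B], [P → . P )]
  [P → . B] has the dot before B: add [B → . id], [B → . e], [B → . P )]
No further items can be added.

I₀ = { [B → . P )], [B → . e], [B → . id], [P → . )], [P → . B], [P → . P )], [P → . id )], [P' → . P] }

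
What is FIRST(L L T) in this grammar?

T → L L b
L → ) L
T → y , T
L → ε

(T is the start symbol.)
{ ')', 'b', 'y' }

FIRST sets of the non-terminals involved (from the grammar, by fixed-point iteration):
  FIRST(L) = { ')', ε }
  FIRST(T) = { ')', 'b', 'y' }

To compute FIRST(L L T), process the symbols left to right:
Symbol L is a non-terminal. Add FIRST(L) \ {ε} = { ')' }
L is nullable (ε ∈ FIRST(L)), continue to the next symbol.
Symbol L is a non-terminal. Add FIRST(L) \ {ε} = { ')' }
L is nullable (ε ∈ FIRST(L)), continue to the next symbol.
Symbol T is a non-terminal. Add FIRST(T) \ {ε} = { ')', 'b', 'y' }
T is not nullable (ε ∉ FIRST(T)), so stop here.
FIRST(L L T) = { ')', 'b', 'y' }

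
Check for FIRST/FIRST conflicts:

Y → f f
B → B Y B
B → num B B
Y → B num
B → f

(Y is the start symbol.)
Yes. Y → f f / Y → B num on { 'f' }; B → B Y B / B → num B B on { 'num' }; B → B Y B / B → f on { 'f' }

FIRST sets of the non-terminals at (or reachable through a nullable prefix from) the front of some alternative:
  FIRST(B) = { 'f', 'num' }

Productions for Y:
  Y → f f: FIRST = { 'f' }
  Y → B num: FIRST = { 'f', 'num' }
Productions for B:
  B → B Y B: FIRST = { 'f', 'num' }
  B → num B B: FIRST = { 'num' }
  B → f: FIRST = { 'f' }

Conflict for Y: Y → f f and Y → B num
  Overlap: { 'f' }
Conflict for B: B → B Y B and B → num B B
  Overlap: { 'num' }
Conflict for B: B → B Y B and B → f
  Overlap: { 'f' }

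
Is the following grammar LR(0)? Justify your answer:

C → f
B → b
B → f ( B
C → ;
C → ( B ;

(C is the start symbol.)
Yes, the grammar is LR(0)

Augment with C' → C and build the canonical LR(0) collection (I0 = CLOSURE({[C' → . C]}), then GOTO on every symbol after a dot until no new states appear). It has 11 states:
  I0: { [C → . ( B ;], [C → . ;], [C → . f], [C' → . C] }  — shift
  I1: { [B → . b], [B → . f ( B], [C → ( . B ;] }  — shift
  I2: { [C → ; .] }  — reduce
  I3: { [C' → C .] }  — accept
  I4: { [C → f .] }  — reduce
  I5: { [C → ( B . ;] }  — shift
  I6: { [B → b .] }  — reduce
  I7: { [B → f . ( B] }  — shift
  I8: { [B → . b], [B → . f ( B], [B → f ( . B] }  — shift
  I9: { [B → f ( B .] }  — reduce
  I10: { [C → ( B ; .] }  — reduce

Every state is either a pure shift/goto state or contains exactly one complete item and nothing to shift — no conflicts. The grammar is LR(0).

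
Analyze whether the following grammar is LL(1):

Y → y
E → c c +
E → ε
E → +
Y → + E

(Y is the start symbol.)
Yes, the grammar is LL(1).

A grammar is LL(1) if for each non-terminal N with multiple productions, the predict sets of those productions are pairwise disjoint, where PREDICT(N → α) = (FIRST(α) \ {ε}) ∪ (FOLLOW(N) if α ⇒* ε).

Relevant sets:
  FOLLOW(E) = { $ }

For Y:
  PREDICT(Y → y) = { 'y' }
  PREDICT(Y → '+' E) = { '+' }
For E:
  PREDICT(E → c c '+') = { 'c' }
  PREDICT(E → ε) = { $ }
  PREDICT(E → '+') = { '+' }

All predict sets are disjoint. The grammar IS LL(1).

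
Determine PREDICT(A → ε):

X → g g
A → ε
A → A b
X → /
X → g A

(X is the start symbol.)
PREDICT(A → ε) = (FIRST(RHS) \ {ε}) ∪ (FOLLOW(A) if ε ∈ FIRST(RHS), i.e. RHS ⇒* ε)
The right-hand side is ε (FIRST(ε) = { ε }), so the predict set is FOLLOW(A) = { $, 'b' }
PREDICT(A → ε) = { $, 'b' }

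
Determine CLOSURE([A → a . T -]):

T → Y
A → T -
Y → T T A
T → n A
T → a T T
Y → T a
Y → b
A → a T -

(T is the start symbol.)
{ [A → a . T -], [T → . Y], [T → . a T T], [T → . n A], [Y → . T T A], [Y → . T a], [Y → . b] }

To compute CLOSURE, for each item [A → α.Bβ] where B is a non-terminal, add [B → .γ] for all productions B → γ; repeat for the newly added items until nothing changes.

Start with: [A → a . T -]
  [A → a . T -] has the dot before T: add [T → . Y], [T → . n A], [T → . a T T]
  [T → . Y] has the dot before Y: add [Y → . T T A], [Y → . T a], [Y → . b]
No further items can be added.

CLOSURE = { [A → a . T -], [T → . Y], [T → . a T T], [T → . n A], [Y → . T T A], [Y → . T a], [Y → . b] }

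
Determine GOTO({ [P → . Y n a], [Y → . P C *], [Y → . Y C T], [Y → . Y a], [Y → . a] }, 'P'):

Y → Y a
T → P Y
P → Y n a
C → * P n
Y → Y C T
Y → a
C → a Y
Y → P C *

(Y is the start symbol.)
{ [C → . * P n], [C → . a Y], [Y → P . C *] }

GOTO(I, 'P') = CLOSURE({ [A → αX.β] : [A → α.Xβ] ∈ I, X = 'P' })

Items with dot before 'P', with the dot advanced:
  [Y → . P C *] → [Y → P . C *]
Closure of the advanced items:
  [Y → P . C *] has the dot before C: add [C → . * P n], [C → . a Y]

GOTO = { [C → . * P n], [C → . a Y], [Y → P . C *] }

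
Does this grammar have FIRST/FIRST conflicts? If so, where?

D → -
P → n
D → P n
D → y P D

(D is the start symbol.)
No FIRST/FIRST conflicts.

A FIRST/FIRST conflict occurs when two productions N → α and N → β for the same non-terminal have FIRST(α) ∩ FIRST(β) ≠ ∅ (with ε ∈ FIRST of a nullable right-hand side, so two nullable alternatives also conflict).

FIRST sets of the non-terminals at (or reachable through a nullable prefix from) the front of some alternative:
  FIRST(P) = { 'n' }

Productions for D:
  D → -: FIRST = { '-' }
  D → P n: FIRST = { 'n' }
  D → y P D: FIRST = { 'y' }
P has only one production, so no FIRST/FIRST conflict is possible there.

All alternatives of each non-terminal have pairwise disjoint FIRST sets.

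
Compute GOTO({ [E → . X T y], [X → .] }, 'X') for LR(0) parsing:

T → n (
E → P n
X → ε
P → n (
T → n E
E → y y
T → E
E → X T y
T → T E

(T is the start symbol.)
{ [E → . P n], [E → . X T y], [E → . y y], [E → X . T y], [P → . n (], [T → . E], [T → . T E], [T → . n (], [T → . n E], [X → .] }

GOTO(I, 'X') = CLOSURE({ [A → αX.β] : [A → α.Xβ] ∈ I, X = 'X' })

Items with dot before 'X', with the dot advanced:
  [E → . X T y] → [E → X . T y]
Closure of the advanced items:
  [E → X . T y] has the dot before T: add [T → . n (], [T → . n E], [T → . E], [T → . T E]
  [T → . E] has the dot before E: add [E → . P n], [E → . y y], [E → . X T y]
  [E → . P n] has the dot before P: add [P → . n (]
  [E → . X T y] has the dot before X: add [X → .]

GOTO = { [E → . P n], [E → . X T y], [E → . y y], [E → X . T y], [P → . n (], [T → . E], [T → . T E], [T → . n (], [T → . n E], [X → .] }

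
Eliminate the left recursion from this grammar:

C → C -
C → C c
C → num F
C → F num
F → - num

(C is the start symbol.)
C → num F C'
C → F num C'
C' → - C'
C' → c C'
C' → ε
F → - num

C is directly left-recursive. The standard transformation for
  A → A α₁ | ... | A α_m | β₁ | ... | β_n
is
  A  → β₁ A' | ... | β_n A'
  A' → α₁ A' | ... | α_m A' | ε

C → num F becomes C → num F C'
C → F num becomes C → F num C'
C → C - becomes C' → - C'
C → C c becomes C' → c C'
Add C' → ε

Productions for other non-terminals are unchanged:
  F → - num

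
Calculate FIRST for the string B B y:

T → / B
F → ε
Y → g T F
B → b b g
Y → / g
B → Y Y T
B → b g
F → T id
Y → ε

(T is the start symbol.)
FIRST sets of the non-terminals involved (from the grammar, by fixed-point iteration):
  FIRST(B) = { '/', 'b', 'g' }

To compute FIRST(B B y), process the symbols left to right:
Symbol B is a non-terminal. Add FIRST(B) \ {ε} = { '/', 'b', 'g' }
B is not nullable (ε ∉ FIRST(B)), so stop here.
FIRST(B B y) = { '/', 'b', 'g' }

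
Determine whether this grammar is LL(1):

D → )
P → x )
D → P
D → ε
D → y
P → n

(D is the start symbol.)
Relevant sets:
  FIRST(P) = { 'n', 'x' }
  FOLLOW(D) = { $ }

For D:
  PREDICT(D → ')') = { ')' }
  PREDICT(D → P) = { 'n', 'x' }
  PREDICT(D → ε) = { $ }
  PREDICT(D → y) = { 'y' }
For P:
  PREDICT(P → x ')') = { 'x' }
  PREDICT(P → n) = { 'n' }

All predict sets are disjoint. The grammar IS LL(1).

Answer: Yes, the grammar is LL(1).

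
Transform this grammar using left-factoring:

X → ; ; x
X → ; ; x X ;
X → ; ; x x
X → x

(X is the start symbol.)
X → ; ; x X'
X' → ε
X' → X ;
X' → x
X → x

Left-factoring transforms A → αβ₁ | αβ₂ into A → αA' and A' → β₁ | β₂
(α is the longest common prefix among the alternatives). Repeat until
no nonterminal has two alternatives with a common prefix.

Round 1: X has alternatives sharing prefix '; ; x'. Introduce X': X → ; ; x X'
  Add: X' → ε
  Add: X' → X ;
  Add: X' → x

No remaining common prefixes — done.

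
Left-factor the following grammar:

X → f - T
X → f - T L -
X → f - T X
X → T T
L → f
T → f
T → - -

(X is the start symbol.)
X → f - T X'
X' → ε
X' → L -
X' → X
X → T T
L → f
T → f
T → - -

Left-factoring transforms A → αβ₁ | αβ₂ into A → αA' and A' → β₁ | β₂
(α is the longest common prefix among the alternatives). Repeat until
no nonterminal has two alternatives with a common prefix.

Round 1: X has alternatives sharing prefix 'f - T'. Introduce X': X → f - T X'
  Add: X' → ε
  Add: X' → L -
  Add: X' → X

No remaining common prefixes — done.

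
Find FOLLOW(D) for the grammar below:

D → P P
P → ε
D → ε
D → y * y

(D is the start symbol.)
{ $ }

To compute FOLLOW(D), find every occurrence of D on a right-hand side N → α D β: add FIRST(β) \ {ε}, and if β is empty or nullable also add FOLLOW(N). Iterate to a fixed point.

D is the start symbol, so $ ∈ FOLLOW(D).
D does not occur on any right-hand side.

Taking the union: FOLLOW(D) = { $ }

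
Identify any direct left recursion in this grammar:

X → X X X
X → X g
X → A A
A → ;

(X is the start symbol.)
Yes, X is left-recursive

Direct left recursion occurs when N → N α for some non-terminal N (the right-hand side begins with the left-hand side itself).

X → X X X: LEFT RECURSIVE (starts with X)
X → X g: LEFT RECURSIVE (starts with X)
X → A A: starts with A
A → ;: starts with ';'

The grammar has direct left recursion on: X.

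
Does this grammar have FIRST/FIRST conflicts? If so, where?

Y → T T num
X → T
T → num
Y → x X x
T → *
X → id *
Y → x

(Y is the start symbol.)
Yes. Y → x X x / Y → x on { 'x' }

FIRST sets of the non-terminals at (or reachable through a nullable prefix from) the front of some alternative:
  FIRST(T) = { '*', 'num' }

Productions for Y:
  Y → T T num: FIRST = { '*', 'num' }
  Y → x X x: FIRST = { 'x' }
  Y → x: FIRST = { 'x' }
Productions for X:
  X → T: FIRST = { '*', 'num' }
  X → id *: FIRST = { 'id' }
Productions for T:
  T → num: FIRST = { 'num' }
  T → *: FIRST = { '*' }

Conflict for Y: Y → x X x and Y → x
  Overlap: { 'x' }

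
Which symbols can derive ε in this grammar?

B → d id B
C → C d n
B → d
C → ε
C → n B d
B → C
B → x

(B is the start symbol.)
{ 'B', 'C' }

A non-terminal is nullable if it can derive ε (the empty string): either it has an ε-production, or it has a production whose right-hand side consists entirely of nullable non-terminals.

ε-productions: C → ε
So C is immediately nullable.
B → C: every symbol on the right is nullable, so B is nullable too.
Every non-terminal is now nullable.
Nullable = { 'B', 'C' }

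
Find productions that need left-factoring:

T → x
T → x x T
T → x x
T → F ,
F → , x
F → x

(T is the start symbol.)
Yes, T has productions with common prefix 'x'

Left-factoring is needed when two productions for the same non-terminal
share a common prefix on the right-hand side.

Productions for T:
  T → x
  T → x x T
  T → x x
  T → F ,
Productions for F:
  F → , x
  F → x

Found common prefix 'x' in productions for T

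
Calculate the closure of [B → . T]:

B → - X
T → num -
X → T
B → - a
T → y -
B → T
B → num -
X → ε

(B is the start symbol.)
{ [B → . T], [T → . num -], [T → . y -] }

To compute CLOSURE, for each item [A → α.Bβ] where B is a non-terminal, add [B → .γ] for all productions B → γ; repeat for the newly added items until nothing changes.

Start with: [B → . T]
  [B → . T] has the dot before T: add [T → . num -], [T → . y -]
No further items can be added.

CLOSURE = { [B → . T], [T → . num -], [T → . y -] }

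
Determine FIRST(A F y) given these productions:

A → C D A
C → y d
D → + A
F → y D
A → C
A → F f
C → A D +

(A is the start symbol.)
FIRST sets of the non-terminals involved (from the grammar, by fixed-point iteration):
  FIRST(A) = { 'y' }

To compute FIRST(A F y), process the symbols left to right:
Symbol A is a non-terminal. Add FIRST(A) \ {ε} = { 'y' }
A is not nullable (ε ∉ FIRST(A)), so stop here.
FIRST(A F y) = { 'y' }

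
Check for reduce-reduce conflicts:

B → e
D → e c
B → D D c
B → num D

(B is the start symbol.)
No reduce-reduce conflicts

A reduce-reduce conflict occurs when an LR(0) state has two complete items [A → α .] and [B → β .] — both call for a reduction, and with no lookahead the parser cannot choose between them.

Augment with B' → B and build the canonical LR(0) collection (I0 = CLOSURE({[B' → . B]}), then GOTO on every symbol after a dot until no new states appear). It has 10 states:
  I0: { [B → . D D c], [B → . e], [B → . num D], [B' → . B], [D → . e c] }  — shift
  I1: { [B' → B .] }  — accept
  I2: { [B → D . D c], [D → . e c] }  — shift
  I3: { [B → e .], [D → e . c] }  — shift, reduce
  I4: { [B → num . D], [D → . e c] }  — shift
  I5: { [B → num D .] }  — reduce
  I6: { [D → e . c] }  — shift
  I7: { [D → e c .] }  — reduce
  I8: { [B → D D . c] }  — shift
  I9: { [B → D D c .] }  — reduce

No state contains more than one complete item.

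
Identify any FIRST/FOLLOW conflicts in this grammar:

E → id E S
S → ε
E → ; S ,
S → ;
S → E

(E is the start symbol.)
Yes. S → ';' with FOLLOW(S) on { ';' }; S → E with FOLLOW(S) on { ';', 'id' }

Nullable non-terminals: S.
FIRST sets used below: FIRST(E) = { ';', 'id' }

S: nullable alternative(s) S → ε; FOLLOW(S) = { $, ',', ';', 'id' }
  S → ε: FIRST \ {ε} = { } — this is the only nullable alternative, skip
  S → ;: FIRST \ {ε} = { ';' } — overlaps FOLLOW(S) on { ';' }: CONFLICT
  S → E: FIRST \ {ε} = { ';', 'id' } — overlaps FOLLOW(S) on { ';', 'id' }: CONFLICT

E has no nullable alternative, so no FIRST/FOLLOW check is needed there.

So the grammar has 2 FIRST/FOLLOW conflicts (marked CONFLICT above).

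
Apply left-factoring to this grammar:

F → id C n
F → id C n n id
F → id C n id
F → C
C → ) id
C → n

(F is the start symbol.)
Left-factoring transforms A → αβ₁ | αβ₂ into A → αA' and A' → β₁ | β₂
(α is the longest common prefix among the alternatives). Repeat until
no nonterminal has two alternatives with a common prefix.

Round 1: F has alternatives sharing prefix 'id C n'. Introduce F': F → id C n F'
  Add: F' → ε
  Add: F' → n id
  Add: F' → id

No remaining common prefixes — done.

Resulting grammar:
F → id C n F'
F' → ε
F' → n id
F' → id
F → C
C → ) id
C → n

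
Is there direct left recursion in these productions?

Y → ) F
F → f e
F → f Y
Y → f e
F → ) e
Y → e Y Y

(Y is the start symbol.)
Direct left recursion occurs when N → N α for some non-terminal N (the right-hand side begins with the left-hand side itself).

Y → ) F: starts with ')'
F → f e: starts with f
F → f Y: starts with f
Y → f e: starts with f
F → ) e: starts with ')'
Y → e Y Y: starts with e

No direct left recursion found.

Answer: No direct left recursion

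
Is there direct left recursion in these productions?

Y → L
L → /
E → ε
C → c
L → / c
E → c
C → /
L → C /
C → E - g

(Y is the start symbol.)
Direct left recursion occurs when N → N α for some non-terminal N (the right-hand side begins with the left-hand side itself).

Y → L: starts with L
L → /: starts with '/'
E → ε: starts with ε
C → c: starts with c
L → / c: starts with '/'
E → c: starts with c
C → /: starts with '/'
L → C /: starts with C
C → E - g: starts with E

No direct left recursion found.

Answer: No direct left recursion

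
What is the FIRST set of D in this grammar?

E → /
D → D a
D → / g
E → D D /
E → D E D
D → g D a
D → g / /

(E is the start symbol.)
To compute FIRST(D), examine every production with D on the left-hand side, reading each right-hand side left to right until a non-nullable symbol is reached.

From D → D a:
  - D is the symbol being defined: contributes nothing new
    D is not nullable, so stop
From D → / g:
  - '/' is a terminal: add '/' and stop
From D → g D a:
  - g is a terminal: add 'g' and stop
From D → g / /:
  - g is a terminal: add 'g' and stop

Collecting: FIRST(D) = { '/', 'g' }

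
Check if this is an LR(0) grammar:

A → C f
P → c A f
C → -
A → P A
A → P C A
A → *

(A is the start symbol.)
A grammar is LR(0) if no state in the canonical LR(0) collection has:
  - both a shift item (dot before a terminal) and a complete item (shift-reduce conflict), or
  - two or more complete items (reduce-reduce conflict; the accept item [A' → A .] counts as a complete item here).

Augment with A' → A and build the canonical LR(0) collection (I0 = CLOSURE({[A' → . A]}), then GOTO on every symbol after a dot until no new states appear). It has 13 states:
  I0: { [A → . *], [A → . C f], [A → . P A], [A → . P C A], [A' → . A], [C → . -], [P → . c A f] }  — shift
  I1: { [A → * .] }  — reduce
  I2: { [C → - .] }  — reduce
  I3: { [A' → A .] }  — accept
  I4: { [A → C . f] }  — shift
  I5: { [A → . *], [A → . C f], [A → . P A], [A → . P C A], [A → P . A], [A → P . C A], [C → . -], [P → . c A f] }  — shift
  I6: { [A → . *], [A → . C f], [A → . P A], [A → . P C A], [C → . -], [P → . c A f], [P → c . A f] }  — shift
  I7: { [P → c A . f] }  — shift
  I8: { [P → c A f .] }  — reduce
  I9: { [A → P A .] }  — reduce
  I10: { [A → . *], [A → . C f], [A → . P A], [A → . P C A], [A → C . f], [A → P C . A], [C → . -], [P → . c A f] }  — shift
  I11: { [A → P C A .] }  — reduce
  I12: { [A → C f .] }  — reduce

Every state is either a pure shift/goto state or contains exactly one complete item and nothing to shift — no conflicts. The grammar is LR(0).

Answer: Yes, the grammar is LR(0)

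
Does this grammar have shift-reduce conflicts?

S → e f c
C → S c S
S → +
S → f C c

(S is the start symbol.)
No shift-reduce conflicts

Augment with S' → S and build the canonical LR(0) collection (I0 = CLOSURE({[S' → . S]}), then GOTO on every symbol after a dot until no new states appear). It has 12 states:
  I0: { [S → . +], [S → . e f c], [S → . f C c], [S' → . S] }  — shift
  I1: { [S → + .] }  — reduce
  I2: { [S' → S .] }  — accept
  I3: { [S → e . f c] }  — shift
  I4: { [C → . S c S], [S → . +], [S → . e f c], [S → . f C c], [S → f . C c] }  — shift
  I5: { [S → f C . c] }  — shift
  I6: { [C → S . c S] }  — shift
  I7: { [C → S c . S], [S → . +], [S → . e f c], [S → . f C c] }  — shift
  I8: { [C → S c S .] }  — reduce
  I9: { [S → f C c .] }  — reduce
  I10: { [S → e f . c] }  — shift
  I11: { [S → e f c .] }  — reduce

No state contains both a complete item and a shift item.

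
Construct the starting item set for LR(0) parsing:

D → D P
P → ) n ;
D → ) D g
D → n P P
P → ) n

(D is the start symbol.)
{ [D → . ) D g], [D → . D P], [D → . n P P], [D' → . D] }

First, augment the grammar with D' → D
I₀ = CLOSURE({ [D' → . D] }):
  [D' → . D] has the dot before D: add [D → . D P], [D → . ) D g], [D → . n P P]
No further items can be added.

I₀ = { [D → . ) D g], [D → . D P], [D → . n P P], [D' → . D] }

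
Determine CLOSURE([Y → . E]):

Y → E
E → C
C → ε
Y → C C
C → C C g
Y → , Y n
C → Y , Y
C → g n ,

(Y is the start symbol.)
To compute CLOSURE, for each item [A → α.Bβ] where B is a non-terminal, add [B → .γ] for all productions B → γ; repeat for the newly added items until nothing changes.

Start with: [Y → . E]
  [Y → . E] has the dot before E: add [E → . C]
  [E → . C] has the dot before C: add [C → .], [C → . C C g], [C → . Y , Y], [C → . g n ,]
  [C → . Y , Y] has the dot before Y: add [Y → . C C], [Y → . , Y n]
No further items can be added.

CLOSURE = { [C → . C C g], [C → . Y , Y], [C → . g n ,], [C → .], [E → . C], [Y → . , Y n], [Y → . C C], [Y → . E] }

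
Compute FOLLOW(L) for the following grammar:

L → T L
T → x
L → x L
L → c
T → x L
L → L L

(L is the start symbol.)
{ $, 'c', 'x' }

To compute FOLLOW(L), find every occurrence of L on a right-hand side N → α L β: add FIRST(β) \ {ε}, and if β is empty or nullable also add FOLLOW(N). Iterate to a fixed point.

L is the start symbol, so $ ∈ FOLLOW(L).
In L → T L: L is at the end; this adds FOLLOW(L) to itself — nothing new
In L → x L: L is at the end; this adds FOLLOW(L) to itself — nothing new
In T → x L: L is at the end, add FOLLOW(T)
In L → L L: L is followed by L, add FIRST(L) \ {ε} = { 'c', 'x' }
In L → L L: L is at the end; this adds FOLLOW(L) to itself — nothing new

The FOLLOW sets referred to above (computed the same way, to a fixed point):
  FOLLOW(T) = { 'c', 'x' }

Taking the union: FOLLOW(L) = { $, 'c', 'x' }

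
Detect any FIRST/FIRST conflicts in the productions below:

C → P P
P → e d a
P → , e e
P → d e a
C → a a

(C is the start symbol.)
No FIRST/FIRST conflicts.

FIRST sets of the non-terminals at (or reachable through a nullable prefix from) the front of some alternative:
  FIRST(P) = { ',', 'd', 'e' }

Productions for C:
  C → P P: FIRST = { ',', 'd', 'e' }
  C → a a: FIRST = { 'a' }
Productions for P:
  P → e d a: FIRST = { 'e' }
  P → , e e: FIRST = { ',' }
  P → d e a: FIRST = { 'd' }

All alternatives of each non-terminal have pairwise disjoint FIRST sets.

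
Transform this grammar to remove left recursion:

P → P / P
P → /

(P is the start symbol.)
P is directly left-recursive. The standard transformation for
  A → A α₁ | ... | A α_m | β₁ | ... | β_n
is
  A  → β₁ A' | ... | β_n A'
  A' → α₁ A' | ... | α_m A' | ε

P → / becomes P → / P'
P → P / P becomes P' → / P P'
Add P' → ε

Resulting grammar:
P → / P'
P' → / P P'
P' → ε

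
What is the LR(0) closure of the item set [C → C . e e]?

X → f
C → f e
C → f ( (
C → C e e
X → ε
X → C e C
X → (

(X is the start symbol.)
Start with: [C → C . e e]
The dot precedes the terminal e, so nothing is added.

CLOSURE = { [C → C . e e] }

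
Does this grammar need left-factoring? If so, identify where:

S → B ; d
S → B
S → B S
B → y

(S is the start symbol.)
Left-factoring is needed when two productions for the same non-terminal
share a common prefix on the right-hand side.

Productions for S:
  S → B ; d
  S → B
  S → B S

Found common prefix 'B' in productions for S

Answer: Yes, S has productions with common prefix 'B'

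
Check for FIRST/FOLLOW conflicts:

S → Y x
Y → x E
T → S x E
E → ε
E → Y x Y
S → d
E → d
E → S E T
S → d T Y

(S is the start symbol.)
A FIRST/FOLLOW conflict occurs when a non-terminal N has a nullable alternative N → β (β ⇒* ε) and another alternative N → α with FIRST(α) ∩ FOLLOW(N) ≠ ∅: on such a lookahead the parser cannot decide between expanding α and letting N vanish via β.

Nullable non-terminals: E.
FIRST sets used below: FIRST(Y) = { 'x' }, FIRST(S) = { 'd', 'x' }

E: nullable alternative(s) E → ε; FOLLOW(E) = { $, 'd', 'x' }
  E → ε: FIRST \ {ε} = { } — this is the only nullable alternative, skip
  E → Y x Y: FIRST \ {ε} = { 'x' } — overlaps FOLLOW(E) on { 'x' }: CONFLICT
  E → d: FIRST \ {ε} = { 'd' } — overlaps FOLLOW(E) on { 'd' }: CONFLICT
  E → S E T: FIRST \ {ε} = { 'd', 'x' } — overlaps FOLLOW(E) on { 'd', 'x' }: CONFLICT

S, T, Y have no nullable alternative, so no FIRST/FOLLOW check is needed there.

So the grammar has 3 FIRST/FOLLOW conflicts (marked CONFLICT above).

Answer: Yes. E → Y x Y with FOLLOW(E) on { 'x' }; E → d with FOLLOW(E) on { 'd' }; E → S E T with FOLLOW(E) on { 'd', 'x' }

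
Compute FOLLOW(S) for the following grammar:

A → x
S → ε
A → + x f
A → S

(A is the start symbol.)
{ $ }

In A → S: S is at the end, add FOLLOW(A)

The FOLLOW sets referred to above (computed the same way, to a fixed point):
  FOLLOW(A) = { $ }

Taking the union: FOLLOW(S) = { $ }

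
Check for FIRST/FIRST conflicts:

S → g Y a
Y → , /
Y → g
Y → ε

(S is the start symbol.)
No FIRST/FIRST conflicts.

Productions for Y:
  Y → , /: FIRST = { ',' }
  Y → g: FIRST = { 'g' }
  Y → ε: FIRST = { ε }
S has only one production, so no FIRST/FIRST conflict is possible there.

All alternatives of each non-terminal have pairwise disjoint FIRST sets.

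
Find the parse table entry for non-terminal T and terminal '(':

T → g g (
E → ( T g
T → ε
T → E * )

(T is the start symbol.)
To find M[T, '('], we find productions for T where '(' is in the predict set (PREDICT(N → α) = (FIRST(α) \ {ε}) ∪ (FOLLOW(N) if α ⇒* ε)).

Relevant sets:
  FIRST(E) = { '(' }
  FOLLOW(T) = { $, 'g' }

T → g g (: PREDICT = { 'g' }
T → ε: PREDICT = { $, 'g' }
T → E * ): PREDICT = { '(' }
  '(' is in predict set, so this production goes in M[T, '(']

M[T, '('] = T → E * )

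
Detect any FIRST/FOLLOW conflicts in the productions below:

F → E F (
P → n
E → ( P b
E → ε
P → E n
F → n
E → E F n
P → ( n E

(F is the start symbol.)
A FIRST/FOLLOW conflict occurs when a non-terminal N has a nullable alternative N → β (β ⇒* ε) and another alternative N → α with FIRST(α) ∩ FOLLOW(N) ≠ ∅: on such a lookahead the parser cannot decide between expanding α and letting N vanish via β.

Nullable non-terminals: E.
FIRST sets used below: FIRST(E) = { '(', 'n', ε }, FIRST(F) = { '(', 'n' }

E: nullable alternative(s) E → ε; FOLLOW(E) = { '(', 'b', 'n' }
  E → ( P b: FIRST \ {ε} = { '(' } — overlaps FOLLOW(E) on { '(' }: CONFLICT
  E → ε: FIRST \ {ε} = { } — this is the only nullable alternative, skip
  E → E F n: FIRST \ {ε} = { '(', 'n' } — overlaps FOLLOW(E) on { '(', 'n' }: CONFLICT

F, P have no nullable alternative, so no FIRST/FOLLOW check is needed there.

So the grammar has 2 FIRST/FOLLOW conflicts (marked CONFLICT above).

Answer: Yes. E → '(' P b with FOLLOW(E) on { '(' }; E → E F n with FOLLOW(E) on { '(', 'n' }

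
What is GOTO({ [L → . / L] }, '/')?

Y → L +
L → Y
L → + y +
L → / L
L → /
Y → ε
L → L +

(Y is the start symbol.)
{ [L → . + y +], [L → . / L], [L → . /], [L → . L +], [L → . Y], [L → / . L], [Y → . L +], [Y → .] }

GOTO(I, '/') = CLOSURE({ [A → αX.β] : [A → α.Xβ] ∈ I, X = '/' })

Items with dot before '/', with the dot advanced:
  [L → . / L] → [L → / . L]
Closure of the advanced items:
  [L → / . L] has the dot before L: add [L → . Y], [L → . + y +], [L → . / L], [L → . /], [L → . L +]
  [L → . Y] has the dot before Y: add [Y → . L +], [Y → .]

GOTO = { [L → . + y +], [L → . / L], [L → . /], [L → . L +], [L → . Y], [L → / . L], [Y → . L +], [Y → .] }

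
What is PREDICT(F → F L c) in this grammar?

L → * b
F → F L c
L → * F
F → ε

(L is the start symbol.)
{ '*' }

PREDICT(F → F L c) = (FIRST(RHS) \ {ε}) ∪ (FOLLOW(F) if ε ∈ FIRST(RHS), i.e. RHS ⇒* ε)
FIRST(F) = { '*', ε }
FIRST(L) = { '*' }
FIRST(F L c) = { '*' }
ε ∉ FIRST(F L c), so FOLLOW(F) is not added.
PREDICT(F → F L c) = { '*' }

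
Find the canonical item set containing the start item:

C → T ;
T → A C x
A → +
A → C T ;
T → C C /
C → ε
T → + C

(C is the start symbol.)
First, augment the grammar with C' → C
I₀ = CLOSURE({ [C' → . C] }):
  [C' → . C] has the dot before C: add [C → . T ;], [C → .]
  [C → . T ;] has the dot before T: add [T → . A C x], [T → . C C /], [T → . + C]
  [T → . A C x] has the dot before A: add [A → . +], [A → . C T ;]
No further items can be added.

I₀ = { [A → . +], [A → . C T ;], [C → . T ;], [C → .], [C' → . C], [T → . + C], [T → . A C x], [T → . C C /] }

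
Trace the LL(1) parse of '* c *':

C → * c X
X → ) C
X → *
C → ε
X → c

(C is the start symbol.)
Stack is shown with the top on the left.

Stack    Input    Action
------------------------
C $      * c * $  output C → * c X
* c X $  * c * $  match '*'
c X $    c * $    match 'c'
X $      * $      output X → *
* $      * $      match '*'
$        $        accept

The string is accepted.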